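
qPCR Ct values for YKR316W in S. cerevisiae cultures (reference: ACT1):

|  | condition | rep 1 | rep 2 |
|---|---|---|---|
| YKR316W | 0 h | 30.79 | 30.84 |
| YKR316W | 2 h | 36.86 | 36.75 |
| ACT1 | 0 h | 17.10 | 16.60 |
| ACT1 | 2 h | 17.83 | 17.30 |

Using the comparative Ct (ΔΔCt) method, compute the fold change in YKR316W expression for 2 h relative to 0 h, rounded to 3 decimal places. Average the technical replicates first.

Mean Ct: YKR316W 0 h 30.815; YKR316W 2 h 36.805; ACT1 0 h 16.850; ACT1 2 h 17.565
ΔCt(0 h) = 30.815 − 16.850 = 13.965
ΔCt(2 h) = 36.805 − 17.565 = 19.240
ΔΔCt = 19.240 − 13.965 = 5.275
Fold change = 2^(−5.275) = 0.0258

0.026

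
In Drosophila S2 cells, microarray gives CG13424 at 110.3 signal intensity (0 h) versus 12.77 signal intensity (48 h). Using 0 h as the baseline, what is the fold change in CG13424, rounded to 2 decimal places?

0.12

Fold change = 12.77 / 110.3 = 0.116
CG13424 is downregulated.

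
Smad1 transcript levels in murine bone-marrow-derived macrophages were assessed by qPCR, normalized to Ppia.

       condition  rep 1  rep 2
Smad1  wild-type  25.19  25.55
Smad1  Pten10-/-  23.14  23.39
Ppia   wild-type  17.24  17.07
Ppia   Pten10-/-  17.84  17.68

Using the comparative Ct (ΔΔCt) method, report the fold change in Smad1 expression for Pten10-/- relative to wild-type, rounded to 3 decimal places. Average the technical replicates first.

Mean Ct: Smad1 wild-type 25.370; Smad1 Pten10-/- 23.265; Ppia wild-type 17.155; Ppia Pten10-/- 17.760
ΔCt(wild-type) = 25.370 − 17.155 = 8.215
ΔCt(Pten10-/-) = 23.265 − 17.760 = 5.505
ΔΔCt = 5.505 − 8.215 = -2.710
Fold change = 2^(−(-2.710)) = 2^2.710 = 6.5432

6.543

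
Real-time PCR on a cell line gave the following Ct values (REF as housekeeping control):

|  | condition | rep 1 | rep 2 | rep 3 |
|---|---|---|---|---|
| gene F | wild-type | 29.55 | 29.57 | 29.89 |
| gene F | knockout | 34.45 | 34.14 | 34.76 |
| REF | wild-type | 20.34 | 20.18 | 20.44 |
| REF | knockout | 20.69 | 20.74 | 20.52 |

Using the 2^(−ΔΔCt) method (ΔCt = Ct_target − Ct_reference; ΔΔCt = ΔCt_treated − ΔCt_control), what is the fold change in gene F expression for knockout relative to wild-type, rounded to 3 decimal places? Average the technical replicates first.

0.046

Mean Ct: gene F wild-type 29.670; gene F knockout 34.450; REF wild-type 20.320; REF knockout 20.650
ΔCt(wild-type) = 29.670 − 20.320 = 9.350
ΔCt(knockout) = 34.450 − 20.650 = 13.800
ΔΔCt = 13.800 − 9.350 = 4.450
Fold change = 2^(−4.450) = 0.0458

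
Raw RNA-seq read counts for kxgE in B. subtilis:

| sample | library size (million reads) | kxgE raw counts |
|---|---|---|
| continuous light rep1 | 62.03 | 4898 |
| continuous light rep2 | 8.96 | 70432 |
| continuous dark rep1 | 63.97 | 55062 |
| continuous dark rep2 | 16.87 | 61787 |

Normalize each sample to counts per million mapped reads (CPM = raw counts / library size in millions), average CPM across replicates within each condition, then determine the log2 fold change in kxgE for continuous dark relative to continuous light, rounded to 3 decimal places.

-0.812

CPM(continuous light rep1) = 4898 / 62.03 = 78.9618
CPM(continuous light rep2) = 70432 / 8.96 = 7860.7143
CPM(continuous dark rep1) = 55062 / 63.97 = 860.7472
CPM(continuous dark rep2) = 61787 / 16.87 = 3662.5370
mean CPM(continuous light) = 3969.8380; mean CPM(continuous dark) = 2261.6421
Fold change = 2261.6421 / 3969.8380 = 0.56971
log2(0.56971) = -0.8117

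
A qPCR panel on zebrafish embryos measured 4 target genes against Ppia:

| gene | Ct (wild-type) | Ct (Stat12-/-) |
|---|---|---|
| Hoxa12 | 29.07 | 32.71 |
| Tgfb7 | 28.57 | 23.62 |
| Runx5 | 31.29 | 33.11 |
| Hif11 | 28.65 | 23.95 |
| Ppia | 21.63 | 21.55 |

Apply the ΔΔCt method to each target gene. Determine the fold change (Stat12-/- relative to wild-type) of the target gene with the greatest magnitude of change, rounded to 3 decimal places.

29.243

Hoxa12: ΔΔCt = (32.71−21.55) − (29.07−21.63) = 11.16 − 7.44 = 3.72; fold change = 2^-3.72 = 0.076
Tgfb7: ΔΔCt = (23.62−21.55) − (28.57−21.63) = 2.07 − 6.94 = -4.87; fold change = 2^4.87 = 29.243
Runx5: ΔΔCt = (33.11−21.55) − (31.29−21.63) = 11.56 − 9.66 = 1.90; fold change = 2^-1.90 = 0.268
Hif11: ΔΔCt = (23.95−21.55) − (28.65−21.63) = 2.40 − 7.02 = -4.62; fold change = 2^4.62 = 24.590
Tgfb7 has the largest |ΔΔCt| = 4.87.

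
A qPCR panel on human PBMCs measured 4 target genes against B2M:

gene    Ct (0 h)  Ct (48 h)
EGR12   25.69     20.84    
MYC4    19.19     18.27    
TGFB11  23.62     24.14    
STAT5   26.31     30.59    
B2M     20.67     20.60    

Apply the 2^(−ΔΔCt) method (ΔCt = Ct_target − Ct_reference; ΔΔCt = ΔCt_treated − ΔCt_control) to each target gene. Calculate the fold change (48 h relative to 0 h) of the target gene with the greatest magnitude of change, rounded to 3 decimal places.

27.474

EGR12: ΔΔCt = (20.84−20.60) − (25.69−20.67) = 0.24 − 5.02 = -4.78; fold change = 2^4.78 = 27.474
MYC4: ΔΔCt = (18.27−20.60) − (19.19−20.67) = -2.33 − (-1.48) = -0.85; fold change = 2^0.85 = 1.803
TGFB11: ΔΔCt = (24.14−20.60) − (23.62−20.67) = 3.54 − 2.95 = 0.59; fold change = 2^-0.59 = 0.664
STAT5: ΔΔCt = (30.59−20.60) − (26.31−20.67) = 9.99 − 5.64 = 4.35; fold change = 2^-4.35 = 0.049
EGR12 has the largest |ΔΔCt| = 4.78.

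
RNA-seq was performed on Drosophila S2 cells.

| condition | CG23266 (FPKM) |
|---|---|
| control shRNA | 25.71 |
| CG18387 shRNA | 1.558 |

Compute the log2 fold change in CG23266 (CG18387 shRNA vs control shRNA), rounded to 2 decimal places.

Fold change = 1.558 / 25.71 = 0.0606
log2(0.0606) = -4.045

-4.04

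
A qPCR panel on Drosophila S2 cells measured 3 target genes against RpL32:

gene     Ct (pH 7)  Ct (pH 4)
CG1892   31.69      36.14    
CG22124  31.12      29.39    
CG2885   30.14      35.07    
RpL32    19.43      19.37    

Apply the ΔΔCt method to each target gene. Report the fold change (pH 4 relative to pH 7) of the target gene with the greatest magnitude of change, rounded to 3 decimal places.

0.031

CG1892: ΔΔCt = (36.14−19.37) − (31.69−19.43) = 16.77 − 12.26 = 4.51; fold change = 2^-4.51 = 0.044
CG22124: ΔΔCt = (29.39−19.37) − (31.12−19.43) = 10.02 − 11.69 = -1.67; fold change = 2^1.67 = 3.182
CG2885: ΔΔCt = (35.07−19.37) − (30.14−19.43) = 15.70 − 10.71 = 4.99; fold change = 2^-4.99 = 0.031
CG2885 has the largest |ΔΔCt| = 4.99.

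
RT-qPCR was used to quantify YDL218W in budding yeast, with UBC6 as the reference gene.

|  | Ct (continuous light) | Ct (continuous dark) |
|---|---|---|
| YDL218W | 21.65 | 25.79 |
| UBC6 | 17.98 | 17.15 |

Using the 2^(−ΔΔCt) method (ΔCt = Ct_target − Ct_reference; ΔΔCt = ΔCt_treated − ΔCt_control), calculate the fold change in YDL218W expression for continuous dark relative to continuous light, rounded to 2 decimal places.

ΔCt(continuous light) = 21.650 − 17.980 = 3.670
ΔCt(continuous dark) = 25.790 − 17.150 = 8.640
ΔΔCt = 8.640 − 3.670 = 4.970
Fold change = 2^(−4.970) = 0.032

0.03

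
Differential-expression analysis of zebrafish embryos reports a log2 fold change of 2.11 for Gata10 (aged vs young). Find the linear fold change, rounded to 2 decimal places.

Fold change = 2^(2.11) = 4.317

4.32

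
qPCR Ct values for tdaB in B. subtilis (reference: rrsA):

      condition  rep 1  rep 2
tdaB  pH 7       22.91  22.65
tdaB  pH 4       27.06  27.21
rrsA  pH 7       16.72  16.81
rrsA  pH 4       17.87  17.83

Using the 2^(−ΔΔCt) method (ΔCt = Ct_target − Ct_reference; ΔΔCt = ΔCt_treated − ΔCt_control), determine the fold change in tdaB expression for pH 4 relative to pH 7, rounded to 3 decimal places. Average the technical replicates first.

0.104

Mean Ct: tdaB pH 7 22.780; tdaB pH 4 27.135; rrsA pH 7 16.765; rrsA pH 4 17.850
ΔCt(pH 7) = 22.780 − 16.765 = 6.015
ΔCt(pH 4) = 27.135 − 17.850 = 9.285
ΔΔCt = 9.285 − 6.015 = 3.270
Fold change = 2^(−3.270) = 0.1037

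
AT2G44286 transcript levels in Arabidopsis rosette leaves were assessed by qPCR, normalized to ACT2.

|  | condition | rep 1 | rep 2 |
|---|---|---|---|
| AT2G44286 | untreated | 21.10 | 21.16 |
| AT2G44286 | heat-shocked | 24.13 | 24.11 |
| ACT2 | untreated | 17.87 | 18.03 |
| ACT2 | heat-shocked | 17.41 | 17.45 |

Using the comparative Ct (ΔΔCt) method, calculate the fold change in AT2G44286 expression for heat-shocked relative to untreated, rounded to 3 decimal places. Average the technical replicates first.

0.088

Mean Ct: AT2G44286 untreated 21.130; AT2G44286 heat-shocked 24.120; ACT2 untreated 17.950; ACT2 heat-shocked 17.430
ΔCt(untreated) = 21.130 − 17.950 = 3.180
ΔCt(heat-shocked) = 24.120 − 17.430 = 6.690
ΔΔCt = 6.690 − 3.180 = 3.510
Fold change = 2^(−3.510) = 0.0878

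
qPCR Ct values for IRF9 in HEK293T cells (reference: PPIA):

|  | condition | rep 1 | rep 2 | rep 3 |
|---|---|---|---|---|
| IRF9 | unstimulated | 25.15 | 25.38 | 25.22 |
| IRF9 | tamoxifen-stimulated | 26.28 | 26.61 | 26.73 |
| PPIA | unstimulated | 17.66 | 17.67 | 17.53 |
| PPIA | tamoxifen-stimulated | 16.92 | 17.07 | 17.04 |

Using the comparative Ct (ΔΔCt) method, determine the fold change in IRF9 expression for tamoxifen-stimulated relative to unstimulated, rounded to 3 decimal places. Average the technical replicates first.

0.268

Mean Ct: IRF9 unstimulated 25.250; IRF9 tamoxifen-stimulated 26.540; PPIA unstimulated 17.620; PPIA tamoxifen-stimulated 17.010
ΔCt(unstimulated) = 25.250 − 17.620 = 7.630
ΔCt(tamoxifen-stimulated) = 26.540 − 17.010 = 9.530
ΔΔCt = 9.530 − 7.630 = 1.900
Fold change = 2^(−1.900) = 0.2679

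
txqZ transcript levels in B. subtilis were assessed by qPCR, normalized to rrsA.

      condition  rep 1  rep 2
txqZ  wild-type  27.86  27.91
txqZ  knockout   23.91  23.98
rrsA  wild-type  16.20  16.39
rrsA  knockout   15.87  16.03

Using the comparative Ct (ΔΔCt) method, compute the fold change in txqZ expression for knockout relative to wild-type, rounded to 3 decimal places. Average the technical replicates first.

Mean Ct: txqZ wild-type 27.885; txqZ knockout 23.945; rrsA wild-type 16.295; rrsA knockout 15.950
ΔCt(wild-type) = 27.885 − 16.295 = 11.590
ΔCt(knockout) = 23.945 − 15.950 = 7.995
ΔΔCt = 7.995 − 11.590 = -3.595
Fold change = 2^(−(-3.595)) = 2^3.595 = 12.0838

12.084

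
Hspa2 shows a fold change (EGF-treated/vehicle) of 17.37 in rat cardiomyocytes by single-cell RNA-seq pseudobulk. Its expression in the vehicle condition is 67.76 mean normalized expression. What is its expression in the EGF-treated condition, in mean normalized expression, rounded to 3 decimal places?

1176.991

EGF-treated expression = 67.76 × 17.37 = 1176.991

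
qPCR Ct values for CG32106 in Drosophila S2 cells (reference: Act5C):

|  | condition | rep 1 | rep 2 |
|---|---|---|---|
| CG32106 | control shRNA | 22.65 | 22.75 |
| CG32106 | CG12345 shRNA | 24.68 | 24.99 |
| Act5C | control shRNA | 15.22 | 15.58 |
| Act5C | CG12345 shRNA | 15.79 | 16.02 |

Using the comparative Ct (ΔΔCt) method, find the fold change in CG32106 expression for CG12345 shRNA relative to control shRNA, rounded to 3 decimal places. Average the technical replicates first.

0.323

Mean Ct: CG32106 control shRNA 22.700; CG32106 CG12345 shRNA 24.835; Act5C control shRNA 15.400; Act5C CG12345 shRNA 15.905
ΔCt(control shRNA) = 22.700 − 15.400 = 7.300
ΔCt(CG12345 shRNA) = 24.835 − 15.905 = 8.930
ΔΔCt = 8.930 − 7.300 = 1.630
Fold change = 2^(−1.630) = 0.3231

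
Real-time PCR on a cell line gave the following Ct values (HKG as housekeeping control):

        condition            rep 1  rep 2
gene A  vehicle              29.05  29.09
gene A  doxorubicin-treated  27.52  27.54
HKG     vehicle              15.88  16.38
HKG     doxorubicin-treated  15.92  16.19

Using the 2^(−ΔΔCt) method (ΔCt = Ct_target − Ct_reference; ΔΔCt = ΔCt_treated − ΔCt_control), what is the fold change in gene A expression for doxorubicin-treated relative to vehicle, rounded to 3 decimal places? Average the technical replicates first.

Mean Ct: gene A vehicle 29.070; gene A doxorubicin-treated 27.530; HKG vehicle 16.130; HKG doxorubicin-treated 16.055
ΔCt(vehicle) = 29.070 − 16.130 = 12.940
ΔCt(doxorubicin-treated) = 27.530 − 16.055 = 11.475
ΔΔCt = 11.475 − 12.940 = -1.465
Fold change = 2^(−(-1.465)) = 2^1.465 = 2.7606

2.761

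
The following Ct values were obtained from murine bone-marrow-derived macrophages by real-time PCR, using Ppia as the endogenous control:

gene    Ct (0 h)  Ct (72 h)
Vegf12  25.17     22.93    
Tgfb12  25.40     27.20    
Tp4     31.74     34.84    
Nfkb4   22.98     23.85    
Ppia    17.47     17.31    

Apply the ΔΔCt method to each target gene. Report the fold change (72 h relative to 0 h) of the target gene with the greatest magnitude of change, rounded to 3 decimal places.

Vegf12: ΔΔCt = (22.93−17.31) − (25.17−17.47) = 5.62 − 7.70 = -2.08; fold change = 2^2.08 = 4.228
Tgfb12: ΔΔCt = (27.20−17.31) − (25.40−17.47) = 9.89 − 7.93 = 1.96; fold change = 2^-1.96 = 0.257
Tp4: ΔΔCt = (34.84−17.31) − (31.74−17.47) = 17.53 − 14.27 = 3.26; fold change = 2^-3.26 = 0.104
Nfkb4: ΔΔCt = (23.85−17.31) − (22.98−17.47) = 6.54 − 5.51 = 1.03; fold change = 2^-1.03 = 0.490
Tp4 has the largest |ΔΔCt| = 3.26.

0.104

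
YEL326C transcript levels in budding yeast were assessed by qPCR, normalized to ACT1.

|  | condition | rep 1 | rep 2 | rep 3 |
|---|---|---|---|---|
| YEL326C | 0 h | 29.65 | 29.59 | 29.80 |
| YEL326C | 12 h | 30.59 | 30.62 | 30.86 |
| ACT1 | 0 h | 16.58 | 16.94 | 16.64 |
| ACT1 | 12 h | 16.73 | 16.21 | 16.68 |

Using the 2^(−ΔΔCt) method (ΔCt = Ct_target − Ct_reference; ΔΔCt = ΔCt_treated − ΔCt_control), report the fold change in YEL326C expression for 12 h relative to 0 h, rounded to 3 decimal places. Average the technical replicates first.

0.438

Mean Ct: YEL326C 0 h 29.680; YEL326C 12 h 30.690; ACT1 0 h 16.720; ACT1 12 h 16.540
ΔCt(0 h) = 29.680 − 16.720 = 12.960
ΔCt(12 h) = 30.690 − 16.540 = 14.150
ΔΔCt = 14.150 − 12.960 = 1.190
Fold change = 2^(−1.190) = 0.4383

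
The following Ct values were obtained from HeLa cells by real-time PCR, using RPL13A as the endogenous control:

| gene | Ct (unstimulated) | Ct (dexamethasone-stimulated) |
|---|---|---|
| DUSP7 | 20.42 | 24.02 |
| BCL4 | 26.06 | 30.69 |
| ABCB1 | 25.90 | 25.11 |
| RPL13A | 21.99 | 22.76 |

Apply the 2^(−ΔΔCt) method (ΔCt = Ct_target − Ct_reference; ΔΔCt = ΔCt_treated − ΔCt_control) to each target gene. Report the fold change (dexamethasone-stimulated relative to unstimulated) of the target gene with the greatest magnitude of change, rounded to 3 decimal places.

0.069

DUSP7: ΔΔCt = (24.02−22.76) − (20.42−21.99) = 1.26 − (-1.57) = 2.83; fold change = 2^-2.83 = 0.141
BCL4: ΔΔCt = (30.69−22.76) − (26.06−21.99) = 7.93 − 4.07 = 3.86; fold change = 2^-3.86 = 0.069
ABCB1: ΔΔCt = (25.11−22.76) − (25.90−21.99) = 2.35 − 3.91 = -1.56; fold change = 2^1.56 = 2.949
BCL4 has the largest |ΔΔCt| = 3.86.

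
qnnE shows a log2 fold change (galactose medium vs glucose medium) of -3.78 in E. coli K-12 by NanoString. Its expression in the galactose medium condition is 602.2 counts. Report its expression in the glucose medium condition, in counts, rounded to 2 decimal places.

8272.45

Fold change = 2^(-3.78) = 0.0728
glucose medium expression = 602.2 / 0.0728 = 8272.45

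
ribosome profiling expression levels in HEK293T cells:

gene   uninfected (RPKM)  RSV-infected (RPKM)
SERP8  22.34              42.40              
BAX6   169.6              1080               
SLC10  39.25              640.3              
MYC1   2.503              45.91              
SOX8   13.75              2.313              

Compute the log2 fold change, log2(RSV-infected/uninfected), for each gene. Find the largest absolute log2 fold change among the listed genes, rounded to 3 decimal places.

log2(42.40/22.34) = 0.924  (SERP8)
log2(1080/169.6) = 2.671  (BAX6)
log2(640.3/39.25) = 4.028  (SLC10)
log2(45.91/2.503) = 4.197  (MYC1)
log2(2.313/13.75) = -2.572  (SOX8)
The largest magnitude belongs to MYC1.

4.197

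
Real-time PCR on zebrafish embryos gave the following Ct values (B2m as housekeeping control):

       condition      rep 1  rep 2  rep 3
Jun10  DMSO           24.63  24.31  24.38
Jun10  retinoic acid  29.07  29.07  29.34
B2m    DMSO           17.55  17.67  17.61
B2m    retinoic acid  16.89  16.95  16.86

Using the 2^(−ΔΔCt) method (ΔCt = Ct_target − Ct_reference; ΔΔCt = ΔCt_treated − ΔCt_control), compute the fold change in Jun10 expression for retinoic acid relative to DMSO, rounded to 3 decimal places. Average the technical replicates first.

Mean Ct: Jun10 DMSO 24.440; Jun10 retinoic acid 29.160; B2m DMSO 17.610; B2m retinoic acid 16.900
ΔCt(DMSO) = 24.440 − 17.610 = 6.830
ΔCt(retinoic acid) = 29.160 − 16.900 = 12.260
ΔΔCt = 12.260 − 6.830 = 5.430
Fold change = 2^(−5.430) = 0.0232

0.023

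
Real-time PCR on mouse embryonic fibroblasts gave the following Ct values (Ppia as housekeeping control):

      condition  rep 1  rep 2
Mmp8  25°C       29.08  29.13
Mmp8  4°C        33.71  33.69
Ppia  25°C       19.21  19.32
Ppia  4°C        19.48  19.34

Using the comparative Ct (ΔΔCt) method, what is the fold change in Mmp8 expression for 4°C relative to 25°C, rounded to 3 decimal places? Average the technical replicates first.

Mean Ct: Mmp8 25°C 29.105; Mmp8 4°C 33.700; Ppia 25°C 19.265; Ppia 4°C 19.410
ΔCt(25°C) = 29.105 − 19.265 = 9.840
ΔCt(4°C) = 33.700 − 19.410 = 14.290
ΔΔCt = 14.290 − 9.840 = 4.450
Fold change = 2^(−4.450) = 0.0458

0.046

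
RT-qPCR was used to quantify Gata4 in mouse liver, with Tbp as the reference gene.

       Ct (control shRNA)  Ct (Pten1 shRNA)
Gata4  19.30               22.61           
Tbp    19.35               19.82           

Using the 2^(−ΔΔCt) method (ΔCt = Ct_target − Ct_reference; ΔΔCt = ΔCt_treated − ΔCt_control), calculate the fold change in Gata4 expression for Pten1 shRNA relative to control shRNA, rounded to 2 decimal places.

0.14

ΔCt(control shRNA) = 19.300 − 19.350 = -0.050
ΔCt(Pten1 shRNA) = 22.610 − 19.820 = 2.790
ΔΔCt = 2.790 − (-0.050) = 2.840
Fold change = 2^(−2.840) = 0.140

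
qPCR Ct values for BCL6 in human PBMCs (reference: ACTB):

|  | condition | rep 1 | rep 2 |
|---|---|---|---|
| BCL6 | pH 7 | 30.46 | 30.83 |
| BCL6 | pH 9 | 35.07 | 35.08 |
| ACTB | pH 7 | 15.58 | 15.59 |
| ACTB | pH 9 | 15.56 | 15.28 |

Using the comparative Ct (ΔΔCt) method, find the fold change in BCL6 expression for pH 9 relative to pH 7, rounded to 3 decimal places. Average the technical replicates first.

0.041

Mean Ct: BCL6 pH 7 30.645; BCL6 pH 9 35.075; ACTB pH 7 15.585; ACTB pH 9 15.420
ΔCt(pH 7) = 30.645 − 15.585 = 15.060
ΔCt(pH 9) = 35.075 − 15.420 = 19.655
ΔΔCt = 19.655 − 15.060 = 4.595
Fold change = 2^(−4.595) = 0.0414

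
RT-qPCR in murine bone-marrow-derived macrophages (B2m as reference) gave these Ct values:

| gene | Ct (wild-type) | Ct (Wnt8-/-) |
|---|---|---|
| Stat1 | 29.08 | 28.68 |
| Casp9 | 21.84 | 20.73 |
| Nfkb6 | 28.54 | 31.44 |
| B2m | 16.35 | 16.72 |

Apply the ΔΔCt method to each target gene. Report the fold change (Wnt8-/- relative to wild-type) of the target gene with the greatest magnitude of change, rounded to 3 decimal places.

0.173

Stat1: ΔΔCt = (28.68−16.72) − (29.08−16.35) = 11.96 − 12.73 = -0.77; fold change = 2^0.77 = 1.705
Casp9: ΔΔCt = (20.73−16.72) − (21.84−16.35) = 4.01 − 5.49 = -1.48; fold change = 2^1.48 = 2.789
Nfkb6: ΔΔCt = (31.44−16.72) − (28.54−16.35) = 14.72 − 12.19 = 2.53; fold change = 2^-2.53 = 0.173
Nfkb6 has the largest |ΔΔCt| = 2.53.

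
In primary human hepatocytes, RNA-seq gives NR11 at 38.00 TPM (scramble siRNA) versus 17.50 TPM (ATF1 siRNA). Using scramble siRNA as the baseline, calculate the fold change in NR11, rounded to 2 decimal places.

Fold change = 17.50 / 38.00 = 0.461
NR11 is downregulated.

0.46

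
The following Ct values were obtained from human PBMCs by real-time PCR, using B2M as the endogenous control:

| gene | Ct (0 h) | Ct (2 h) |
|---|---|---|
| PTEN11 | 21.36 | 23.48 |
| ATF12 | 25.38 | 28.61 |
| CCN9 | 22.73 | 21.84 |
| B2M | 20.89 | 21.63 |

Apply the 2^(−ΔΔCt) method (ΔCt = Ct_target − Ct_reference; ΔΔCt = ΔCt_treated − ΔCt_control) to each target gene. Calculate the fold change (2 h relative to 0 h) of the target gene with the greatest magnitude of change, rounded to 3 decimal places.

0.178

PTEN11: ΔΔCt = (23.48−21.63) − (21.36−20.89) = 1.85 − 0.47 = 1.38; fold change = 2^-1.38 = 0.384
ATF12: ΔΔCt = (28.61−21.63) − (25.38−20.89) = 6.98 − 4.49 = 2.49; fold change = 2^-2.49 = 0.178
CCN9: ΔΔCt = (21.84−21.63) − (22.73−20.89) = 0.21 − 1.84 = -1.63; fold change = 2^1.63 = 3.095
ATF12 has the largest |ΔΔCt| = 2.49.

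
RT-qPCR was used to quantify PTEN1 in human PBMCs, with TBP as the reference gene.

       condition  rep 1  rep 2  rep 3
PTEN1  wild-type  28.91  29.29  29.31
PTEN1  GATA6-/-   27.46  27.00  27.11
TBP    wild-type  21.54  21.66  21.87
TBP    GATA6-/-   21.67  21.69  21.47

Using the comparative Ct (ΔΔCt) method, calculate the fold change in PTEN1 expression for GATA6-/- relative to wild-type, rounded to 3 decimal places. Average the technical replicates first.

Mean Ct: PTEN1 wild-type 29.170; PTEN1 GATA6-/- 27.190; TBP wild-type 21.690; TBP GATA6-/- 21.610
ΔCt(wild-type) = 29.170 − 21.690 = 7.480
ΔCt(GATA6-/-) = 27.190 − 21.610 = 5.580
ΔΔCt = 5.580 − 7.480 = -1.900
Fold change = 2^(−(-1.900)) = 2^1.900 = 3.7321

3.732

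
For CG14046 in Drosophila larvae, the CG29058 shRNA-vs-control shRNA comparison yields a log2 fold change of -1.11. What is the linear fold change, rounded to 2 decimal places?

0.46

Fold change = 2^(-1.11) = 0.463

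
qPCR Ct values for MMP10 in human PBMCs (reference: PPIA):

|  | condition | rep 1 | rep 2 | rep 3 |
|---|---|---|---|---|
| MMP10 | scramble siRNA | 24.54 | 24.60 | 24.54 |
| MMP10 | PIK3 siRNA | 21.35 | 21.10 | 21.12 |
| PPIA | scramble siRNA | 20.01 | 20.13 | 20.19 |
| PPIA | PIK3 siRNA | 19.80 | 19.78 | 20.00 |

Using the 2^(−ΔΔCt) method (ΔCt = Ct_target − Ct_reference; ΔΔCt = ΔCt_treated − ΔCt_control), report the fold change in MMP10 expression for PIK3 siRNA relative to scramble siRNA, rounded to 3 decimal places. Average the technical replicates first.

Mean Ct: MMP10 scramble siRNA 24.560; MMP10 PIK3 siRNA 21.190; PPIA scramble siRNA 20.110; PPIA PIK3 siRNA 19.860
ΔCt(scramble siRNA) = 24.560 − 20.110 = 4.450
ΔCt(PIK3 siRNA) = 21.190 − 19.860 = 1.330
ΔΔCt = 1.330 − 4.450 = -3.120
Fold change = 2^(−(-3.120)) = 2^3.120 = 8.6939

8.694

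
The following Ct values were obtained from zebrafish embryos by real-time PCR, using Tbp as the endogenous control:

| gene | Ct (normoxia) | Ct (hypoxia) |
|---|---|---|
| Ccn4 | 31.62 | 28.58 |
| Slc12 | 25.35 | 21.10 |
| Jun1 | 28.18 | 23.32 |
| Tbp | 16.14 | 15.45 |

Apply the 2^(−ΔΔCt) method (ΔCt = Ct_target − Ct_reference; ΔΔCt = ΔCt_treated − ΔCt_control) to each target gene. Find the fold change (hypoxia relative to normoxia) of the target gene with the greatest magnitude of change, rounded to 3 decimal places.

18.001

Ccn4: ΔΔCt = (28.58−15.45) − (31.62−16.14) = 13.13 − 15.48 = -2.35; fold change = 2^2.35 = 5.098
Slc12: ΔΔCt = (21.10−15.45) − (25.35−16.14) = 5.65 − 9.21 = -3.56; fold change = 2^3.56 = 11.794
Jun1: ΔΔCt = (23.32−15.45) − (28.18−16.14) = 7.87 − 12.04 = -4.17; fold change = 2^4.17 = 18.001
Jun1 has the largest |ΔΔCt| = 4.17.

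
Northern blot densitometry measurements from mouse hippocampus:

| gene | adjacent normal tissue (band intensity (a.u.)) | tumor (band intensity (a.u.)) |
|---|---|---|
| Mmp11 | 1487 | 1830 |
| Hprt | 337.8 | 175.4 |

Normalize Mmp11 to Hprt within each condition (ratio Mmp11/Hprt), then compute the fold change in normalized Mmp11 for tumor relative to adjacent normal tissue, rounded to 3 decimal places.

Mmp11/Hprt (adjacent normal tissue) = 1487 / 337.8 = 4.402
Mmp11/Hprt (tumor) = 1830 / 175.4 = 10.433
Fold change = 10.433 / 4.402 = 2.3701

2.370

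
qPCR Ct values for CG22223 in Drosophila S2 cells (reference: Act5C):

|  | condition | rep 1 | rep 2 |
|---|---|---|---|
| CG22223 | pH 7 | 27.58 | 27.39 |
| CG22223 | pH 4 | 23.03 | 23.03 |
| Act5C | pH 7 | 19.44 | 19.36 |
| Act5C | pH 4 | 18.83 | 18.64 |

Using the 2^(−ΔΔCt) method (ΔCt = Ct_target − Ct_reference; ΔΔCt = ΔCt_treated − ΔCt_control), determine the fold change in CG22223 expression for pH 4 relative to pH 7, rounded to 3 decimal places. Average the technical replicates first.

13.833

Mean Ct: CG22223 pH 7 27.485; CG22223 pH 4 23.030; Act5C pH 7 19.400; Act5C pH 4 18.735
ΔCt(pH 7) = 27.485 − 19.400 = 8.085
ΔCt(pH 4) = 23.030 − 18.735 = 4.295
ΔΔCt = 4.295 − 8.085 = -3.790
Fold change = 2^(−(-3.790)) = 2^3.790 = 13.8326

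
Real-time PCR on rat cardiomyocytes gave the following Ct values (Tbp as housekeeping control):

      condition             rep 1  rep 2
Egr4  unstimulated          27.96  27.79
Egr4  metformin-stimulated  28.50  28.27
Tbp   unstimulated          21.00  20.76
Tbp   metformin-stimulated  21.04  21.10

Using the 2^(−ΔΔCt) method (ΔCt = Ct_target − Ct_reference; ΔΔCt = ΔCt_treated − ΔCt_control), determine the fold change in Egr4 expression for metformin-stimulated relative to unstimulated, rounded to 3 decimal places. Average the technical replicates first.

Mean Ct: Egr4 unstimulated 27.875; Egr4 metformin-stimulated 28.385; Tbp unstimulated 20.880; Tbp metformin-stimulated 21.070
ΔCt(unstimulated) = 27.875 − 20.880 = 6.995
ΔCt(metformin-stimulated) = 28.385 − 21.070 = 7.315
ΔΔCt = 7.315 − 6.995 = 0.320
Fold change = 2^(−0.320) = 0.8011

0.801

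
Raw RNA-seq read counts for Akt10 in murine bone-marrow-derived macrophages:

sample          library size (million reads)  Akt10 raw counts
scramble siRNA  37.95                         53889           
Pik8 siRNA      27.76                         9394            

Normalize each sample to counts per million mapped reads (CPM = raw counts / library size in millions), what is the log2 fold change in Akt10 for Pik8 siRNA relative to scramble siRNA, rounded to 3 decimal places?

-2.069

CPM(scramble siRNA) = 53889 / 37.95 = 1420.0000
CPM(Pik8 siRNA) = 9394 / 27.76 = 338.4006
Fold change = 338.4006 / 1420.0000 = 0.23831
log2(0.23831) = -2.0691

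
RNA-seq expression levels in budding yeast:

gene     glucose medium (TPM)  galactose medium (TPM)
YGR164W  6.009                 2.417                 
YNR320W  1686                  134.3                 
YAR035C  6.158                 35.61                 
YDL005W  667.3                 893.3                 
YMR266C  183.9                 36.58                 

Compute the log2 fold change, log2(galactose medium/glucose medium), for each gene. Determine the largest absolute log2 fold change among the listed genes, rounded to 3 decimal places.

log2(2.417/6.009) = -1.314  (YGR164W)
log2(134.3/1686) = -3.650  (YNR320W)
log2(35.61/6.158) = 2.532  (YAR035C)
log2(893.3/667.3) = 0.421  (YDL005W)
log2(36.58/183.9) = -2.330  (YMR266C)
The largest magnitude belongs to YNR320W.

3.650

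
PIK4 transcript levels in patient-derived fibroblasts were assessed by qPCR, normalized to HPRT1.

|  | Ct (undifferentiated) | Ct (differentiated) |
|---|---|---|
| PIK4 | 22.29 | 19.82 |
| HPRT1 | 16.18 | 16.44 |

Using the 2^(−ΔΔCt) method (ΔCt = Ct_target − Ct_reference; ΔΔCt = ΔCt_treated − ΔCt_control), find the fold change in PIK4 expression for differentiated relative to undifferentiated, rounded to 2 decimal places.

ΔCt(undifferentiated) = 22.290 − 16.180 = 6.110
ΔCt(differentiated) = 19.820 − 16.440 = 3.380
ΔΔCt = 3.380 − 6.110 = -2.730
Fold change = 2^(−(-2.730)) = 2^2.730 = 6.635

6.63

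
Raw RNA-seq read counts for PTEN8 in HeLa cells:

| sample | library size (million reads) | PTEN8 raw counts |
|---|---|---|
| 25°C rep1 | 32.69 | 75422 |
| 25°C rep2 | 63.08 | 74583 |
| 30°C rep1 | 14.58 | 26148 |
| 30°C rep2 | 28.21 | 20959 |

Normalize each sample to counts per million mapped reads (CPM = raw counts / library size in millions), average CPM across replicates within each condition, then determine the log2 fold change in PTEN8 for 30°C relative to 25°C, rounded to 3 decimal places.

CPM(25°C rep1) = 75422 / 32.69 = 2307.1887
CPM(25°C rep2) = 74583 / 63.08 = 1182.3557
CPM(30°C rep1) = 26148 / 14.58 = 1793.4156
CPM(30°C rep2) = 20959 / 28.21 = 742.9635
mean CPM(25°C) = 1744.7722; mean CPM(30°C) = 1268.1896
Fold change = 1268.1896 / 1744.7722 = 0.72685
log2(0.72685) = -0.4603

-0.460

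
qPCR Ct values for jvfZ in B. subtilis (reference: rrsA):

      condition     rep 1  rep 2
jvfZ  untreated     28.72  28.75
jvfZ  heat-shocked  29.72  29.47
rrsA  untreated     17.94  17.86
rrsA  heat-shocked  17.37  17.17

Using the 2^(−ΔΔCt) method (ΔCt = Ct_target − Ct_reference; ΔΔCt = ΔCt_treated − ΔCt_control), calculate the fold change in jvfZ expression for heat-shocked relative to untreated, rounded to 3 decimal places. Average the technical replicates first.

0.356

Mean Ct: jvfZ untreated 28.735; jvfZ heat-shocked 29.595; rrsA untreated 17.900; rrsA heat-shocked 17.270
ΔCt(untreated) = 28.735 − 17.900 = 10.835
ΔCt(heat-shocked) = 29.595 − 17.270 = 12.325
ΔΔCt = 12.325 − 10.835 = 1.490
Fold change = 2^(−1.490) = 0.3560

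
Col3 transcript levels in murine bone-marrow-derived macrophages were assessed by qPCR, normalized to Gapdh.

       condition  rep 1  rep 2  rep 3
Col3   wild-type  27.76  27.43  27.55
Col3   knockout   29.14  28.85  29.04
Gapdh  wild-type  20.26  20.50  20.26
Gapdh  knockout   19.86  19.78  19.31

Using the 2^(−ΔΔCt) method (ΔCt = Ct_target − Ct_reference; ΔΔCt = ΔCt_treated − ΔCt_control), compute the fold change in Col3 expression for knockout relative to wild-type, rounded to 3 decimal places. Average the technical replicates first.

0.230

Mean Ct: Col3 wild-type 27.580; Col3 knockout 29.010; Gapdh wild-type 20.340; Gapdh knockout 19.650
ΔCt(wild-type) = 27.580 − 20.340 = 7.240
ΔCt(knockout) = 29.010 − 19.650 = 9.360
ΔΔCt = 9.360 − 7.240 = 2.120
Fold change = 2^(−2.120) = 0.2300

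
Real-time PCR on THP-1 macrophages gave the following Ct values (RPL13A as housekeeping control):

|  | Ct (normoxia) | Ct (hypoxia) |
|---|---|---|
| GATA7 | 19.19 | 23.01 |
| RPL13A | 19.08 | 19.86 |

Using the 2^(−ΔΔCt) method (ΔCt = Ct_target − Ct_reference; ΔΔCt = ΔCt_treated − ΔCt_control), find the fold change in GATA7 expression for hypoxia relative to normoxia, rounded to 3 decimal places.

0.122

ΔCt(normoxia) = 19.190 − 19.080 = 0.110
ΔCt(hypoxia) = 23.010 − 19.860 = 3.150
ΔΔCt = 3.150 − 0.110 = 3.040
Fold change = 2^(−3.040) = 0.1216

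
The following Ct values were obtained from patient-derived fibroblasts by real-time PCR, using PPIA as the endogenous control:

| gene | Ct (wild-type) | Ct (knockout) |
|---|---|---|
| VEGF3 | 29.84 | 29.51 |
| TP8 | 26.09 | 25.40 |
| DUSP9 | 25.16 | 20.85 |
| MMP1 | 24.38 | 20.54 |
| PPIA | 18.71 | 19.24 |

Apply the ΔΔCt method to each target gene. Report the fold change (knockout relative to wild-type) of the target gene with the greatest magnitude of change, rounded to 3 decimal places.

28.641

VEGF3: ΔΔCt = (29.51−19.24) − (29.84−18.71) = 10.27 − 11.13 = -0.86; fold change = 2^0.86 = 1.815
TP8: ΔΔCt = (25.40−19.24) − (26.09−18.71) = 6.16 − 7.38 = -1.22; fold change = 2^1.22 = 2.329
DUSP9: ΔΔCt = (20.85−19.24) − (25.16−18.71) = 1.61 − 6.45 = -4.84; fold change = 2^4.84 = 28.641
MMP1: ΔΔCt = (20.54−19.24) − (24.38−18.71) = 1.30 − 5.67 = -4.37; fold change = 2^4.37 = 20.678
DUSP9 has the largest |ΔΔCt| = 4.84.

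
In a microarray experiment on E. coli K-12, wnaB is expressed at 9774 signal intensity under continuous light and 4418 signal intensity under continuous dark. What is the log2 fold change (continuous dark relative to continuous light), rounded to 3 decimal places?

Fold change = 4418 / 9774 = 0.4520
log2(0.4520) = -1.1456

-1.146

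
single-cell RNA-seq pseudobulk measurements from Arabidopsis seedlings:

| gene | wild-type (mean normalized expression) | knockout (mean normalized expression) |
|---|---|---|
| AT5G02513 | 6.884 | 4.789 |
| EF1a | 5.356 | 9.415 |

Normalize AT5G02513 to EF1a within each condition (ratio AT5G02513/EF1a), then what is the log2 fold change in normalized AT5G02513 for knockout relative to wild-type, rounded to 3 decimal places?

AT5G02513/EF1a (wild-type) = 6.884 / 5.356 = 1.2853
AT5G02513/EF1a (knockout) = 4.789 / 9.415 = 0.50866
Fold change = 0.50866 / 1.2853 = 0.3958
log2(0.3958) = -1.3373

-1.337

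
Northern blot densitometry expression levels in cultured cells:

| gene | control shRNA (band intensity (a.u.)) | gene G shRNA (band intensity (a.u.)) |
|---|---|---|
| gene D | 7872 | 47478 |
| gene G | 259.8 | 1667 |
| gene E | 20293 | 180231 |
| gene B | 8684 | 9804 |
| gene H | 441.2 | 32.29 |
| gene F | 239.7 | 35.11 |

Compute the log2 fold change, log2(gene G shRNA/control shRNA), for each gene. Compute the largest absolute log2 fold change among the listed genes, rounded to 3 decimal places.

3.772

log2(47478/7872) = 2.592  (gene D)
log2(1667/259.8) = 2.682  (gene G)
log2(180231/20293) = 3.151  (gene E)
log2(9804/8684) = 0.175  (gene B)
log2(32.29/441.2) = -3.772  (gene H)
log2(35.11/239.7) = -2.771  (gene F)
The largest magnitude belongs to gene H.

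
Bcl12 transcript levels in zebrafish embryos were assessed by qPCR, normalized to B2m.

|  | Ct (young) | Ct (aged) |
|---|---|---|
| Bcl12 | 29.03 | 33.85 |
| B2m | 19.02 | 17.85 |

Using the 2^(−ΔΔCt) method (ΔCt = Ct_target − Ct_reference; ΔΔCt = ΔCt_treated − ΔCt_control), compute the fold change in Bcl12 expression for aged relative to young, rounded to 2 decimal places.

0.02

ΔCt(young) = 29.030 − 19.020 = 10.010
ΔCt(aged) = 33.850 − 17.850 = 16.000
ΔΔCt = 16.000 − 10.010 = 5.990
Fold change = 2^(−5.990) = 0.016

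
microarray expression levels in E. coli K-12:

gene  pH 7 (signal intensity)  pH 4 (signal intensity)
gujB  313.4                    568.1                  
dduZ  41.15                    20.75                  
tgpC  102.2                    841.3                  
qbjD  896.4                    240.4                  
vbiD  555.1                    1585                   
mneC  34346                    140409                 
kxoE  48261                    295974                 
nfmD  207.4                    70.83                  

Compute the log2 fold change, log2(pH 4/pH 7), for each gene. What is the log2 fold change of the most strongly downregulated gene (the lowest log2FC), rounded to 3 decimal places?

log2(568.1/313.4) = 0.858  (gujB)
log2(20.75/41.15) = -0.988  (dduZ)
log2(841.3/102.2) = 3.041  (tgpC)
log2(240.4/896.4) = -1.899  (qbjD)
log2(1585/555.1) = 1.514  (vbiD)
log2(140409/34346) = 2.031  (mneC)
log2(295974/48261) = 2.617  (kxoE)
log2(70.83/207.4) = -1.550  (nfmD)
qbjD is most strongly downregulated.

-1.899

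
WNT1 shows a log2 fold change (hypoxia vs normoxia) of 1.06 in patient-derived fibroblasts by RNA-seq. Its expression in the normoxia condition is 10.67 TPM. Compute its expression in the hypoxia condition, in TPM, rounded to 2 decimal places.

Fold change = 2^(1.06) = 2.0849
hypoxia expression = 10.67 × 2.0849 = 22.25

22.25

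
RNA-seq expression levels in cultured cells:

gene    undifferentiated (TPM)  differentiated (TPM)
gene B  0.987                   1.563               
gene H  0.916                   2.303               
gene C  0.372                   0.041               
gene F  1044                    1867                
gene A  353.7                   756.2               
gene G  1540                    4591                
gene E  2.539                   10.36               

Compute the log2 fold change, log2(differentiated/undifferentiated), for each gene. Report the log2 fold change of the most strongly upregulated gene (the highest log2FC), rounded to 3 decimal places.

2.029

log2(1.563/0.987) = 0.663  (gene B)
log2(2.303/0.916) = 1.330  (gene H)
log2(0.041/0.372) = -3.182  (gene C)
log2(1867/1044) = 0.839  (gene F)
log2(756.2/353.7) = 1.096  (gene A)
log2(4591/1540) = 1.576  (gene G)
log2(10.36/2.539) = 2.029  (gene E)
gene E is most strongly upregulated.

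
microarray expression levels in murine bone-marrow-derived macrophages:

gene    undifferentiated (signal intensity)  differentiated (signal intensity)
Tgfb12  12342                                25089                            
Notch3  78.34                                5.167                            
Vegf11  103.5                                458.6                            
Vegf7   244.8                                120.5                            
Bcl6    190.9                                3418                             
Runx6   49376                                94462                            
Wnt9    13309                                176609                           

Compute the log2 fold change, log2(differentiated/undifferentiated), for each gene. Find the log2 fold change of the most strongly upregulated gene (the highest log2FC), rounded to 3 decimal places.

4.162

log2(25089/12342) = 1.023  (Tgfb12)
log2(5.167/78.34) = -3.922  (Notch3)
log2(458.6/103.5) = 2.148  (Vegf11)
log2(120.5/244.8) = -1.023  (Vegf7)
log2(3418/190.9) = 4.162  (Bcl6)
log2(94462/49376) = 0.936  (Runx6)
log2(176609/13309) = 3.730  (Wnt9)
Bcl6 is most strongly upregulated.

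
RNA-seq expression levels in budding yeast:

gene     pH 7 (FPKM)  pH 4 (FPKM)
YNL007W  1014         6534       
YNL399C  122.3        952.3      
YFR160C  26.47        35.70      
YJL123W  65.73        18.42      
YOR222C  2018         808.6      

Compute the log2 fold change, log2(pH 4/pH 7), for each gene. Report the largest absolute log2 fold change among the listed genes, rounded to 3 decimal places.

log2(6534/1014) = 2.688  (YNL007W)
log2(952.3/122.3) = 2.961  (YNL399C)
log2(35.70/26.47) = 0.432  (YFR160C)
log2(18.42/65.73) = -1.835  (YJL123W)
log2(808.6/2018) = -1.319  (YOR222C)
The largest magnitude belongs to YNL399C.

2.961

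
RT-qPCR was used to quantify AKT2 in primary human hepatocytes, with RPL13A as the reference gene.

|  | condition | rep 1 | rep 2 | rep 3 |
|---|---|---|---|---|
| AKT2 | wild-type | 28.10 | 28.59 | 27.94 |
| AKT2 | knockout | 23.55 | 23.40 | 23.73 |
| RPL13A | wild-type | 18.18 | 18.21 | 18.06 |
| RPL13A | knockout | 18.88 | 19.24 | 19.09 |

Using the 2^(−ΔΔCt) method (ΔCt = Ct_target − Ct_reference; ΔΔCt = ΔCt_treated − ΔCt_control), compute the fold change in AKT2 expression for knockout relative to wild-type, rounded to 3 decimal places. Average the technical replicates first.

Mean Ct: AKT2 wild-type 28.210; AKT2 knockout 23.560; RPL13A wild-type 18.150; RPL13A knockout 19.070
ΔCt(wild-type) = 28.210 − 18.150 = 10.060
ΔCt(knockout) = 23.560 − 19.070 = 4.490
ΔΔCt = 4.490 − 10.060 = -5.570
Fold change = 2^(−(-5.570)) = 2^5.570 = 47.5048

47.505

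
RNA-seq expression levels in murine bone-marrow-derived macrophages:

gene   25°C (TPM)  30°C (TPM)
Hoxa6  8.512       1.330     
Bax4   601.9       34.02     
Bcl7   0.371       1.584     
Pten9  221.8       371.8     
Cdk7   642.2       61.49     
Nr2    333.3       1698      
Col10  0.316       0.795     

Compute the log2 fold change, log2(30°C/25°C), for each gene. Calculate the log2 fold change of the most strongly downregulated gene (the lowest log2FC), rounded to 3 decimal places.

-4.145

log2(1.330/8.512) = -2.678  (Hoxa6)
log2(34.02/601.9) = -4.145  (Bax4)
log2(1.584/0.371) = 2.094  (Bcl7)
log2(371.8/221.8) = 0.745  (Pten9)
log2(61.49/642.2) = -3.385  (Cdk7)
log2(1698/333.3) = 2.349  (Nr2)
log2(0.795/0.316) = 1.331  (Col10)
Bax4 is most strongly downregulated.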